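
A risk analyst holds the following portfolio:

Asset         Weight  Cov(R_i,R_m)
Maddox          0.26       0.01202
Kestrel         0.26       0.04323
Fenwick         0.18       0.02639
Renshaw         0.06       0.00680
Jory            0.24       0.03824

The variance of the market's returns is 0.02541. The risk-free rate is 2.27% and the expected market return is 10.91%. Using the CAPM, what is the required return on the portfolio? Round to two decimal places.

12.03%

β_Maddox = 0.01202 / 0.02541 = 0.4730
β_Kestrel = 0.04323 / 0.02541 = 1.7013
β_Fenwick = 0.02639 / 0.02541 = 1.0386
β_Renshaw = 0.00680 / 0.02541 = 0.2676
β_Jory = 0.03824 / 0.02541 = 1.5049
β_P = Σ w_i β_i = 0.26×0.4730 + 0.26×1.7013 + 0.18×1.0386 + 0.06×0.2676 + 0.24×1.5049 = 1.1295
MRP = 10.91% − 2.27% = 8.64%
E(R_P) = R_f + β_P × MRP = 2.27% + 1.1295 × 8.64% = 12.03%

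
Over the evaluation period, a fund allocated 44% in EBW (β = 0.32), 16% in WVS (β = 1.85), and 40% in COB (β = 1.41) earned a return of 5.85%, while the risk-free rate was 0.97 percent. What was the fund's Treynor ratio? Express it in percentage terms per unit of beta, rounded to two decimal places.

4.88%

β_P = 0.44×0.32 + 0.16×1.85 + 0.40×1.41 = 1.0008
Treynor = (R_P − R_f) / β_P = (5.85% − 0.97%) / 1.0008 = 4.88% / 1.0008 = 4.88%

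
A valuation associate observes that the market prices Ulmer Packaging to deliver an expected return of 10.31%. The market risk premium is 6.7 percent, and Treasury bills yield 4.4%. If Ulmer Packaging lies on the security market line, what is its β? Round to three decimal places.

β = (E(R) − R_f) / MRP = (10.31% − 4.4%) / 6.7% = 5.91% / 6.7% = 0.882

0.882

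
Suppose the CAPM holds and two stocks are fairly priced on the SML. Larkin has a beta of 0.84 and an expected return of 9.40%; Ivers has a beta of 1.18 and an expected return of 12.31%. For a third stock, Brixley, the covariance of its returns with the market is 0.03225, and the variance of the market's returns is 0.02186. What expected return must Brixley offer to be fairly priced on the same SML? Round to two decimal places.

MRP = (12.31% − 9.40%) / (1.18 − 0.84) = 8.5588%
R_f = 9.40% − 0.84 × 8.5588% = 2.2106%
β_Brixley = Cov / Var(R_m) = 0.03225 / 0.02186 = 1.4753
E(R_Brixley) = R_f + β × MRP = 2.2106% + 1.4753 × 8.5588% = 14.84%

14.84%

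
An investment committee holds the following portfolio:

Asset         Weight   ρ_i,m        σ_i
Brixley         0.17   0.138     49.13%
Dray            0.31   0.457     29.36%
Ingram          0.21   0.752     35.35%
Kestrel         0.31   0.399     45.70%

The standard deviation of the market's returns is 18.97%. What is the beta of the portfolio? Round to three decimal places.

0.872

β_Brixley = 0.138 × 49.13% / 18.97% = 0.3574
β_Dray = 0.457 × 29.36% / 18.97% = 0.7073
β_Ingram = 0.752 × 35.35% / 18.97% = 1.4013
β_Kestrel = 0.399 × 45.70% / 18.97% = 0.9612
β_P = Σ w_i β_i = 0.17×0.3574 + 0.31×0.7073 + 0.21×1.4013 + 0.31×0.9612 = 0.8723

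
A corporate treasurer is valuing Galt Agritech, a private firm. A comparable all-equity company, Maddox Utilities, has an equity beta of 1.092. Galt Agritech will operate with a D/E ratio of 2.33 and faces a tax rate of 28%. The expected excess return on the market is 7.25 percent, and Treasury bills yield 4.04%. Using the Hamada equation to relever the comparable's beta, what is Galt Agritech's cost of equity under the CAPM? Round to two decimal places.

25.24%

β_L = β_U × [1 + (1 − t)(D/E)] = 1.092 × [1 + (1 − 0.28) × 2.33]
    = 1.092 × [1 + 0.72 × 2.33] = 1.092 × 2.6776 = 2.9239
E(R) = R_f + β_L × MRP = 4.04% + 2.9239 × 7.25% = 25.24%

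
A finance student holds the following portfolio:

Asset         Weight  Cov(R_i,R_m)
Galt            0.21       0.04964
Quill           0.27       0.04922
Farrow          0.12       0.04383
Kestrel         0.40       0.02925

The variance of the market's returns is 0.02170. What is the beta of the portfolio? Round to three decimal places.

β_Galt = 0.04964 / 0.02170 = 2.2876
β_Quill = 0.04922 / 0.02170 = 2.2682
β_Farrow = 0.04383 / 0.02170 = 2.0198
β_Kestrel = 0.02925 / 0.02170 = 1.3479
β_P = Σ w_i β_i = 0.21×2.2876 + 0.27×2.2682 + 0.12×2.0198 + 0.40×1.3479 = 1.8743

1.874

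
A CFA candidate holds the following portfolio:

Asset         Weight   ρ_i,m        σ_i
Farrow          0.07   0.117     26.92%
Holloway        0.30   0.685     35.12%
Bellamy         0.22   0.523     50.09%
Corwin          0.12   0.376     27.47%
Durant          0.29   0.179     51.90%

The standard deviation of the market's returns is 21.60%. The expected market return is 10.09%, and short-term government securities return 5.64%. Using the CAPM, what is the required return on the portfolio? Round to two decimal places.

β_Farrow = 0.117 × 26.92% / 21.60% = 0.1458
β_Holloway = 0.685 × 35.12% / 21.60% = 1.1138
β_Bellamy = 0.523 × 50.09% / 21.60% = 1.2128
β_Corwin = 0.376 × 27.47% / 21.60% = 0.4782
β_Durant = 0.179 × 51.90% / 21.60% = 0.4301
β_P = Σ w_i β_i = 0.07×0.1458 + 0.30×1.1138 + 0.22×1.2128 + 0.12×0.4782 + 0.29×0.4301 = 0.7933
MRP = 10.09% − 5.64% = 4.45%
E(R_P) = R_f + β_P × MRP = 5.64% + 0.7933 × 4.45% = 9.17%

9.17%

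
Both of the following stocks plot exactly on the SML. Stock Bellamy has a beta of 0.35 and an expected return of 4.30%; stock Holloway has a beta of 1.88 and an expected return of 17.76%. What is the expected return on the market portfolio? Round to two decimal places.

10.02%

Both satisfy E(R) = R_f + β·MRP, so the slope of the SML is
MRP = (17.76% − 4.30%) / (1.88 − 0.35) = 13.46% / 1.53 = 8.7974%
R_f = E(R_Bellamy) − β_Bellamy·MRP = 4.30% − 0.35 × 8.7974% = 1.2209%
E(R_m) = R_f + MRP = 1.2209% + 8.7974% = 10.02%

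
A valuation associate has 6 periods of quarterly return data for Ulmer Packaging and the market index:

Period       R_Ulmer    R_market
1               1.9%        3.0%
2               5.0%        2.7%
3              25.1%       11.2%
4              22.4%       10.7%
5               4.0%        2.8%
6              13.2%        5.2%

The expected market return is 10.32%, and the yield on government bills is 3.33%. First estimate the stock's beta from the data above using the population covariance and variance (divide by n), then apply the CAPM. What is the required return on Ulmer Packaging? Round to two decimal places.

Mean R_i = (1.9 + 5.0 + 25.1 + 22.4 + 4.0 + 13.2) / 6 = 11.9333%
Mean R_m = (3.0 + 2.7 + 11.2 + 10.7 + 2.8 + 5.2) / 6 = 5.9333%
Σ(R_i − R̄_i)(R_m − R̄_m) = 195.0133  ⇒  Cov = 195.0133 / 6 = 32.5022
Σ(R_m − R̄_m)² = 79.8733  ⇒  Var(R_m) = 79.8733 / 6 = 13.3122
β = Cov / Var(R_m) = 32.5022 / 13.3122 = 2.4415
MRP = 10.32% − 3.33% = 6.99%
E(R) = R_f + β × MRP = 3.33% + 2.4415 × 6.99% = 20.40%

20.40%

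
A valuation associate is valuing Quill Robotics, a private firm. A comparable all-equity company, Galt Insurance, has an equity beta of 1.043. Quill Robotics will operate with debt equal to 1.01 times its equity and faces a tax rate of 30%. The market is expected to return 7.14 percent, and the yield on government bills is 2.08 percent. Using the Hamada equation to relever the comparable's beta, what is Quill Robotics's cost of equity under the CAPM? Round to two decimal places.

11.09%

β_L = β_U × [1 + (1 − t)(D/E)] = 1.043 × [1 + (1 − 0.30) × 1.01]
    = 1.043 × [1 + 0.70 × 1.01] = 1.043 × 1.7070 = 1.7804
MRP = 7.14% − 2.08% = 5.06%
E(R) = R_f + β_L × MRP = 2.08% + 1.7804 × 5.06% = 11.09%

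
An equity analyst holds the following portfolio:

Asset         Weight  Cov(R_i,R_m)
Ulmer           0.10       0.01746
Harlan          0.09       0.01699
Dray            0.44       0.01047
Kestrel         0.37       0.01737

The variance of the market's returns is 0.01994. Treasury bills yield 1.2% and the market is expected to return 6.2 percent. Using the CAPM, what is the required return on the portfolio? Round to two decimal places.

β_Ulmer = 0.01746 / 0.01994 = 0.8756
β_Harlan = 0.01699 / 0.01994 = 0.8521
β_Dray = 0.01047 / 0.01994 = 0.5251
β_Kestrel = 0.01737 / 0.01994 = 0.8711
β_P = Σ w_i β_i = 0.10×0.8756 + 0.09×0.8521 + 0.44×0.5251 + 0.37×0.8711 = 0.7176
MRP = 6.2% − 1.2% = 5.00%
E(R_P) = R_f + β_P × MRP = 1.2% + 0.7176 × 5.0% = 4.79%

4.79%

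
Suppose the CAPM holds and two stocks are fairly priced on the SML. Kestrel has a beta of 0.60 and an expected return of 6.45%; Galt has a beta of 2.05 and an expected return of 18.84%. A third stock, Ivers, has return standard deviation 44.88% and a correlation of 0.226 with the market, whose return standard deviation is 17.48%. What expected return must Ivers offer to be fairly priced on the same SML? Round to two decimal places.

MRP = (18.84% − 6.45%) / (2.05 − 0.60) = 8.5448%
R_f = 6.45% − 0.60 × 8.5448% = 1.3231%
β_Ivers = ρ·σ_i/σ_m = 0.226 × 44.88 / 17.48 = 0.5803
E(R_Ivers) = R_f + β × MRP = 1.3231% + 0.5803 × 8.5448% = 6.28%

6.28%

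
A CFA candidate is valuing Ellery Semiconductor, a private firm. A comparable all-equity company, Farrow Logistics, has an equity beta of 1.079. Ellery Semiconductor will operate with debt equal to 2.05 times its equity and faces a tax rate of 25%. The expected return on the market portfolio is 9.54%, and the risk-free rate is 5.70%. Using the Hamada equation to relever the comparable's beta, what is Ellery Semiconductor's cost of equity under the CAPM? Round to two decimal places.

16.21%

β_L = β_U × [1 + (1 − t)(D/E)] = 1.079 × [1 + (1 − 0.25) × 2.05]
    = 1.079 × [1 + 0.75 × 2.05] = 1.079 × 2.5375 = 2.7380
MRP = 9.54% − 5.70% = 3.84%
E(R) = R_f + β_L × MRP = 5.70% + 2.7380 × 3.84% = 16.21%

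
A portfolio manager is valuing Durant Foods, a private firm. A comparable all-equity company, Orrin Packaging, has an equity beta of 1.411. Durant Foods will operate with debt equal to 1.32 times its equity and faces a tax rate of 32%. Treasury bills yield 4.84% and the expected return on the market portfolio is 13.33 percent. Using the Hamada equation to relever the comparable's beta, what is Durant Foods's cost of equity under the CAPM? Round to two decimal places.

β_L = β_U × [1 + (1 − t)(D/E)] = 1.411 × [1 + (1 − 0.32) × 1.32]
    = 1.411 × [1 + 0.68 × 1.32] = 1.411 × 1.8976 = 2.6775
MRP = 13.33% − 4.84% = 8.49%
E(R) = R_f + β_L × MRP = 4.84% + 2.6775 × 8.49% = 27.57%

27.57%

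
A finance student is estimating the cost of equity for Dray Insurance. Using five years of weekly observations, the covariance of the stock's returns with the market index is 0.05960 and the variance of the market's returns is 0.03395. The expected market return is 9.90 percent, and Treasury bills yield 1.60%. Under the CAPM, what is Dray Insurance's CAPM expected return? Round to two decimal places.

16.17%

β = Cov(R_i, R_m) / Var(R_m) = 0.05960 / 0.03395 = 1.7555
MRP = 9.90% − 1.60% = 8.30%
E(R) = R_f + β × MRP = 1.60% + 1.7555 × 8.30% = 16.17%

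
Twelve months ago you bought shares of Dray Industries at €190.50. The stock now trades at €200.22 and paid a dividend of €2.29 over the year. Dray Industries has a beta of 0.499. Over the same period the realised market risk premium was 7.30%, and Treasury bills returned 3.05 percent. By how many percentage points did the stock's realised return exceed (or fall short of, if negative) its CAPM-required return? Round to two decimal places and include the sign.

Realised HPR = (P1 + D1 − P0) / P0 = (200.22 + 2.29 − 190.50) / 190.50 = 12.01 / 190.50 = 6.3045%
CAPM required = R_f + β·MRP = 3.05% + 0.499 × 7.30% = 6.69270%
α = realised − required = 6.3045% − 6.69270% = -0.39%

-0.39%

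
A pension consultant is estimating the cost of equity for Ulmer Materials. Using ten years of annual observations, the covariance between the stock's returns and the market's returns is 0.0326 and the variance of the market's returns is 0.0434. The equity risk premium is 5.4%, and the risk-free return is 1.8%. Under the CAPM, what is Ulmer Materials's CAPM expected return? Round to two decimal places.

5.86%

β = Cov(R_i, R_m) / Var(R_m) = 0.0326 / 0.0434 = 0.7512
E(R) = R_f + β × MRP = 1.8% + 0.7512 × 5.4% = 5.86%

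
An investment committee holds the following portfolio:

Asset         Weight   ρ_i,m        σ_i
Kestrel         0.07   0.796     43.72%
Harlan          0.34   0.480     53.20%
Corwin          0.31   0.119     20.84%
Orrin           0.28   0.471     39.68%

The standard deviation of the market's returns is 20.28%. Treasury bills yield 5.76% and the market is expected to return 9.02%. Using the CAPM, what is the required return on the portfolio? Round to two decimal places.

β_Kestrel = 0.796 × 43.72% / 20.28% = 1.7160
β_Harlan = 0.480 × 53.20% / 20.28% = 1.2592
β_Corwin = 0.119 × 20.84% / 20.28% = 0.1223
β_Orrin = 0.471 × 39.68% / 20.28% = 0.9216
β_P = Σ w_i β_i = 0.07×1.7160 + 0.34×1.2592 + 0.31×0.1223 + 0.28×0.9216 = 0.8442
MRP = 9.02% − 5.76% = 3.26%
E(R_P) = R_f + β_P × MRP = 5.76% + 0.8442 × 3.26% = 8.51%

8.51%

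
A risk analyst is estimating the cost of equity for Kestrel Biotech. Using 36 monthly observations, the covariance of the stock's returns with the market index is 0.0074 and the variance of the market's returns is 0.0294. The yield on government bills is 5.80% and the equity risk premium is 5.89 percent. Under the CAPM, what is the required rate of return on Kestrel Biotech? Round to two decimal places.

7.28%

β = Cov(R_i, R_m) / Var(R_m) = 0.0074 / 0.0294 = 0.2517
E(R) = R_f + β × MRP = 5.80% + 0.2517 × 5.89% = 7.28%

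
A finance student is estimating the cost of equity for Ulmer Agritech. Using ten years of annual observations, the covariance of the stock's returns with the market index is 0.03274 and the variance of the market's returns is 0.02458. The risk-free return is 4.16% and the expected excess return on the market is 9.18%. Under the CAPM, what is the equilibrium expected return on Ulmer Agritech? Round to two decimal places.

β = Cov(R_i, R_m) / Var(R_m) = 0.03274 / 0.02458 = 1.3320
E(R) = R_f + β × MRP = 4.16% + 1.3320 × 9.18% = 16.39%

16.39%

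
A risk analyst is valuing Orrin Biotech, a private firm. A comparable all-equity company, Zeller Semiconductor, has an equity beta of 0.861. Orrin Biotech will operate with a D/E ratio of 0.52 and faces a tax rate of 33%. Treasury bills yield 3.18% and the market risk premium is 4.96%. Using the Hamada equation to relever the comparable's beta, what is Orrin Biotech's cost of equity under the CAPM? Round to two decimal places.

β_L = β_U × [1 + (1 − t)(D/E)] = 0.861 × [1 + (1 − 0.33) × 0.52]
    = 0.861 × [1 + 0.67 × 0.52] = 0.861 × 1.3484 = 1.1610
E(R) = R_f + β_L × MRP = 3.18% + 1.1610 × 4.96% = 8.94%

8.94%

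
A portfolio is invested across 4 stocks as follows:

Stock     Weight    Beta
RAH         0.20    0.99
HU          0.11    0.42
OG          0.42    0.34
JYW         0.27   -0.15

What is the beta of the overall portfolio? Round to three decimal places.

0.347

β_P = Σ w_i β_i = 0.20×0.99 + 0.11×0.42 + 0.42×0.34 + 0.27×-0.15 = 0.3465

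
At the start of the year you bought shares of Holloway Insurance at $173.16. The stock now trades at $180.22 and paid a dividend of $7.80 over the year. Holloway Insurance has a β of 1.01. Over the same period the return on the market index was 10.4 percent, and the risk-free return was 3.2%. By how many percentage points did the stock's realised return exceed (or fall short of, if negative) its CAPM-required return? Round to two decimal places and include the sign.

Realised HPR = (P1 + D1 − P0) / P0 = (180.22 + 7.80 − 173.16) / 173.16 = 14.86 / 173.16 = 8.5817%
MRP = 10.4% − 3.2% = 7.20%
CAPM required = R_f + β·MRP = 3.2% + 1.01 × 7.2% = 10.4720%
α = realised − required = 8.5817% − 10.4720% = -1.89%

-1.89%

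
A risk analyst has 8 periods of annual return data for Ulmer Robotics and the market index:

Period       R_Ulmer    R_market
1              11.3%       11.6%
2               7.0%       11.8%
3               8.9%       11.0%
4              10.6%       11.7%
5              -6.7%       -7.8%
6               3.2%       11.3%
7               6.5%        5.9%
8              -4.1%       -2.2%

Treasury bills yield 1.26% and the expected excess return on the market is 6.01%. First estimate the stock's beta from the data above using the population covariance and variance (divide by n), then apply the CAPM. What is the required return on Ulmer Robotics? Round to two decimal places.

Mean R_i = (11.3 + 7.0 + 8.9 + 10.6 − 6.7 + 3.2 + 6.5 − 4.1) / 8 = 4.5875%
Mean R_m = (11.6 + 11.8 + 11.0 + 11.7 − 7.8 + 11.3 + 5.9 − 2.2) / 8 = 6.6625%
Σ(R_i − R̄_i)(R_m − R̄_m) = 326.8763  ⇒  Cov = 326.8763 / 8 = 40.8595
Σ(R_m − R̄_m)² = 404.7588  ⇒  Var(R_m) = 404.7588 / 8 = 50.5949
β = Cov / Var(R_m) = 40.8595 / 50.5949 = 0.8076
E(R) = R_f + β × MRP = 1.26% + 0.8076 × 6.01% = 6.11%

6.11%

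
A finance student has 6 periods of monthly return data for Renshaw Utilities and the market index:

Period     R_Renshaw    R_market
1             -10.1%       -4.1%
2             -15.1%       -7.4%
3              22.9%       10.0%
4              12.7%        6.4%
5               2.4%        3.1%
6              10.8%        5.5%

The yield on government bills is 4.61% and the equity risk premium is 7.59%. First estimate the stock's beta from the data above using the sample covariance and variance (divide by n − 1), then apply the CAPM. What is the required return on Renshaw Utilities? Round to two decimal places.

20.92%

Mean R_i = (-10.1 − 15.1 + 22.9 + 12.7 + 2.4 + 10.8) / 6 = 3.9333%
Mean R_m = (-4.1 − 7.4 + 10.0 + 6.4 + 3.1 + 5.5) / 6 = 2.2500%
Σ(R_i − R̄_i)(R_m − R̄_m) = 477.1700  ⇒  Cov = 477.1700 / 5 = 95.4340
Σ(R_m − R̄_m)² = 222.0150  ⇒  Var(R_m) = 222.0150 / 5 = 44.4030
β = Cov / Var(R_m) = 95.4340 / 44.4030 = 2.1493
E(R) = R_f + β × MRP = 4.61% + 2.1493 × 7.59% = 20.92%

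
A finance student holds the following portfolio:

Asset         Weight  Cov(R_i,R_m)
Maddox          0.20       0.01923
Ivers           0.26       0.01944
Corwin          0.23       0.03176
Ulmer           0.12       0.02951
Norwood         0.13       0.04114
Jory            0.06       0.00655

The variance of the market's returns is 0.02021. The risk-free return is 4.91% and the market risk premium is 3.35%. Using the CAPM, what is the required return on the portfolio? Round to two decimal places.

β_Maddox = 0.01923 / 0.02021 = 0.9515
β_Ivers = 0.01944 / 0.02021 = 0.9619
β_Corwin = 0.03176 / 0.02021 = 1.5715
β_Ulmer = 0.02951 / 0.02021 = 1.4602
β_Norwood = 0.04114 / 0.02021 = 2.0356
β_Jory = 0.00655 / 0.02021 = 0.3241
β_P = Σ w_i β_i = 0.20×0.9515 + 0.26×0.9619 + 0.23×1.5715 + 0.12×1.4602 + 0.13×2.0356 + 0.06×0.3241 = 1.2611
E(R_P) = R_f + β_P × MRP = 4.91% + 1.2611 × 3.35% = 9.13%

9.13%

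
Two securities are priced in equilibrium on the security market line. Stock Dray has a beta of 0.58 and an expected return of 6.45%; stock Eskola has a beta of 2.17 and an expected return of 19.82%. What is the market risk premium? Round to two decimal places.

8.41%

Both satisfy E(R) = R_f + β·MRP, so the slope of the SML is
MRP = (19.82% − 6.45%) / (2.17 − 0.58) = 13.37% / 1.59 = 8.4088%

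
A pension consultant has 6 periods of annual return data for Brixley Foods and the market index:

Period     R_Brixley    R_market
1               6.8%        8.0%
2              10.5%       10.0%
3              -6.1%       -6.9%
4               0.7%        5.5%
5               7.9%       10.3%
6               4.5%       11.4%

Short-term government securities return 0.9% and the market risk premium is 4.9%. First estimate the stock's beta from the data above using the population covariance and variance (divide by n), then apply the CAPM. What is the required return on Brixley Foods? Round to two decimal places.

4.74%

Mean R_i = (6.8 + 10.5 − 6.1 + 0.7 + 7.9 + 4.5) / 6 = 4.0500%
Mean R_m = (8.0 + 10.0 − 6.9 + 5.5 + 10.3 + 11.4) / 6 = 6.3833%
Σ(R_i − R̄_i)(R_m − R̄_m) = 182.8950  ⇒  Cov = 182.8950 / 6 = 30.4825
Σ(R_m − R̄_m)² = 233.4283  ⇒  Var(R_m) = 233.4283 / 6 = 38.9047
β = Cov / Var(R_m) = 30.4825 / 38.9047 = 0.7835
E(R) = R_f + β × MRP = 0.9% + 0.7835 × 4.9% = 4.74%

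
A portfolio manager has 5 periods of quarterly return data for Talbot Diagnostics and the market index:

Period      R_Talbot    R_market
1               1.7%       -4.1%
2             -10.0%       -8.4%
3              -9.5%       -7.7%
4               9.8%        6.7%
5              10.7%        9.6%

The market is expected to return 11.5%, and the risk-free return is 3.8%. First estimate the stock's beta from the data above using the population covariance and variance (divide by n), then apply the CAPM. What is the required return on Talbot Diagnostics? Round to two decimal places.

12.60%

Mean R_i = (1.7 − 10.0 − 9.5 + 9.8 + 10.7) / 5 = 0.5400%
Mean R_m = (-4.1 − 8.4 − 7.7 + 6.7 + 9.6) / 5 = -0.7800%
Σ(R_i − R̄_i)(R_m − R̄_m) = 320.6660  ⇒  Cov = 320.6660 / 5 = 64.1332
Σ(R_m − R̄_m)² = 280.6680  ⇒  Var(R_m) = 280.6680 / 5 = 56.1336
β = Cov / Var(R_m) = 64.1332 / 56.1336 = 1.1425
MRP = 11.5% − 3.8% = 7.70%
E(R) = R_f + β × MRP = 3.8% + 1.1425 × 7.7% = 12.60%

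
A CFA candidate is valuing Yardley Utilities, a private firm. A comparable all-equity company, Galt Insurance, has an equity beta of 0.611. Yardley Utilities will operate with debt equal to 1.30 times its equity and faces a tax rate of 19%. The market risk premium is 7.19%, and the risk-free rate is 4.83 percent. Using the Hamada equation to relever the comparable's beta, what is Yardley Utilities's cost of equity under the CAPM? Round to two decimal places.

13.85%

β_L = β_U × [1 + (1 − t)(D/E)] = 0.611 × [1 + (1 − 0.19) × 1.30]
    = 0.611 × [1 + 0.81 × 1.30] = 0.611 × 2.0530 = 1.2544
E(R) = R_f + β_L × MRP = 4.83% + 1.2544 × 7.19% = 13.85%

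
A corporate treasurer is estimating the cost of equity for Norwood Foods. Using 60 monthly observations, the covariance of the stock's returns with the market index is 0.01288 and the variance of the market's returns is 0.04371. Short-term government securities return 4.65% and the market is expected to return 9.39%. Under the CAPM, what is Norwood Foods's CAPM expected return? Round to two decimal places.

β = Cov(R_i, R_m) / Var(R_m) = 0.01288 / 0.04371 = 0.2947
MRP = 9.39% − 4.65% = 4.74%
E(R) = R_f + β × MRP = 4.65% + 0.2947 × 4.74% = 6.05%

6.05%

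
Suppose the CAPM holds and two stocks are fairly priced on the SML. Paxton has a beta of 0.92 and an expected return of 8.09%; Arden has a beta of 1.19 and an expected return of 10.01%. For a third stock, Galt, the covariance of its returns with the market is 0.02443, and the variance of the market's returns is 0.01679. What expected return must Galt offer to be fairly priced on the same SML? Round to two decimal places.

11.89%

MRP = (10.01% − 8.09%) / (1.19 − 0.92) = 7.1111%
R_f = 8.09% − 0.92 × 7.1111% = 1.5478%
β_Galt = Cov / Var(R_m) = 0.02443 / 0.01679 = 1.4550
E(R_Galt) = R_f + β × MRP = 1.5478% + 1.4550 × 7.1111% = 11.89%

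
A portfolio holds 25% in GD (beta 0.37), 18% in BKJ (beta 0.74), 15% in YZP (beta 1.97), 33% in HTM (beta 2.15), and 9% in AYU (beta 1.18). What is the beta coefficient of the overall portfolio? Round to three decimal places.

1.337

β_P = Σ w_i β_i = 0.25×0.37 + 0.18×0.74 + 0.15×1.97 + 0.33×2.15 + 0.09×1.18 = 1.3369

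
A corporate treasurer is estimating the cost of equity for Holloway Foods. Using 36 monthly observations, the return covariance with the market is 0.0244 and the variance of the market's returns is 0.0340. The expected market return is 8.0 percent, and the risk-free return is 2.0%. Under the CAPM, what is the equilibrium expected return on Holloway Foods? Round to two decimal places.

6.31%

β = Cov(R_i, R_m) / Var(R_m) = 0.0244 / 0.0340 = 0.7176
MRP = 8.0% − 2.0% = 6.00%
E(R) = R_f + β × MRP = 2.0% + 0.7176 × 6.0% = 6.31%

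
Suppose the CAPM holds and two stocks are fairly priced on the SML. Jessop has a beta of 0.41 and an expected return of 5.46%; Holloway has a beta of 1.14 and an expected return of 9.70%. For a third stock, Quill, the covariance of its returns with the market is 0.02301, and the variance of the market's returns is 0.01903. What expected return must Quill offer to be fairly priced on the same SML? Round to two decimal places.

MRP = (9.70% − 5.46%) / (1.14 − 0.41) = 5.8082%
R_f = 5.46% − 0.41 × 5.8082% = 3.0786%
β_Quill = Cov / Var(R_m) = 0.02301 / 0.01903 = 1.2091
E(R_Quill) = R_f + β × MRP = 3.0786% + 1.2091 × 5.8082% = 10.10%

10.10%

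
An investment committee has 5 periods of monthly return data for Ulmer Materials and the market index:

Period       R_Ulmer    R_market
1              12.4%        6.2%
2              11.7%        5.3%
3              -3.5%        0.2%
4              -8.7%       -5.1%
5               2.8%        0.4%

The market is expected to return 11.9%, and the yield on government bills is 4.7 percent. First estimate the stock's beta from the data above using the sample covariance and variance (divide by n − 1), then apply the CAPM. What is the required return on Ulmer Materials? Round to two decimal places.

18.86%

Mean R_i = (12.4 + 11.7 − 3.5 − 8.7 + 2.8) / 5 = 2.9400%
Mean R_m = (6.2 + 5.3 + 0.2 − 5.1 + 0.4) / 5 = 1.4000%
Σ(R_i − R̄_i)(R_m − R̄_m) = 163.1000  ⇒  Cov = 163.1000 / 4 = 40.7750
Σ(R_m − R̄_m)² = 82.9400  ⇒  Var(R_m) = 82.9400 / 4 = 20.7350
β = Cov / Var(R_m) = 40.7750 / 20.7350 = 1.9665
MRP = 11.9% − 4.7% = 7.20%
E(R) = R_f + β × MRP = 4.7% + 1.9665 × 7.2% = 18.86%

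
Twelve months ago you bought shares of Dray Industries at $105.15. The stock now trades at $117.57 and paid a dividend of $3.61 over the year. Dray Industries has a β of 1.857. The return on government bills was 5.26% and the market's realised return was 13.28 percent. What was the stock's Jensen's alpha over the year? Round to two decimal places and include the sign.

Realised HPR = (P1 + D1 − P0) / P0 = (117.57 + 3.61 − 105.15) / 105.15 = 16.03 / 105.15 = 15.2449%
MRP = 13.28% − 5.26% = 8.02%
CAPM required = R_f + β·MRP = 5.26% + 1.857 × 8.02% = 20.15314%
α = realised − required = 15.2449% − 20.15314% = -4.91%

-4.91%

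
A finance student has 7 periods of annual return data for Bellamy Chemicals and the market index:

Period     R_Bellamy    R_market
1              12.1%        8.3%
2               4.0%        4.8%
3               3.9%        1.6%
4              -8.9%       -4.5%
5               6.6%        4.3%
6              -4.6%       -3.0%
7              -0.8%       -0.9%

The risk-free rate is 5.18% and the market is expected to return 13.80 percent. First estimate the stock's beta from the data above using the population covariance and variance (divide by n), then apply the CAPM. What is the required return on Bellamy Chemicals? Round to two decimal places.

18.09%

Mean R_i = (12.1 + 4.0 + 3.9 − 8.9 + 6.6 − 4.6 − 0.8) / 7 = 1.7571%
Mean R_m = (8.3 + 4.8 + 1.6 − 4.5 + 4.3 − 3.0 − 0.9) / 7 = 1.5143%
Σ(R_i − R̄_i)(R_m − R̄_m) = 190.1943  ⇒  Cov = 190.1943 / 7 = 27.1706
Σ(R_m − R̄_m)² = 126.9886  ⇒  Var(R_m) = 126.9886 / 7 = 18.1412
β = Cov / Var(R_m) = 27.1706 / 18.1412 = 1.4977
MRP = 13.80% − 5.18% = 8.62%
E(R) = R_f + β × MRP = 5.18% + 1.4977 × 8.62% = 18.09%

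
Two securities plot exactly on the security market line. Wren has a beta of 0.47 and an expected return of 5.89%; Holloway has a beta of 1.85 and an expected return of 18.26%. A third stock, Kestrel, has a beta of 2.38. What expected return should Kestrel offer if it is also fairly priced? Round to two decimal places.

MRP (SML slope) = (18.26% − 5.89%) / (1.85 − 0.47) = 12.37% / 1.38 = 8.9638%
R_f (intercept) = 5.89% − 0.47 × 8.9638% = 1.6770%
E(R_Kestrel) = R_f + β × MRP = 1.6770% + 2.38 × 8.9638% = 23.01%

23.01%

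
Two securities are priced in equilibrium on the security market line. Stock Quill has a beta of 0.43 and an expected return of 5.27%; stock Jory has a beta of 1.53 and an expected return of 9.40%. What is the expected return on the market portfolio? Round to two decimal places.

Both satisfy E(R) = R_f + β·MRP, so the slope of the SML is
MRP = (9.40% − 5.27%) / (1.53 − 0.43) = 4.13% / 1.10 = 3.7545%
R_f = E(R_Quill) − β_Quill·MRP = 5.27% − 0.43 × 3.7545% = 3.6556%
E(R_m) = R_f + MRP = 3.6556% + 3.7545% = 7.41%

7.41%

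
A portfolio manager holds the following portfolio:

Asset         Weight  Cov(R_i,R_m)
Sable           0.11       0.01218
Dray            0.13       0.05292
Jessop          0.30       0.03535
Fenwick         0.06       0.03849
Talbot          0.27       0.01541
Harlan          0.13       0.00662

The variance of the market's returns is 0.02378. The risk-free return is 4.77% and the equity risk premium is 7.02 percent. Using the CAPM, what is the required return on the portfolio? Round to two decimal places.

12.49%

β_Sable = 0.01218 / 0.02378 = 0.5122
β_Dray = 0.05292 / 0.02378 = 2.2254
β_Jessop = 0.03535 / 0.02378 = 1.4865
β_Fenwick = 0.03849 / 0.02378 = 1.6186
β_Talbot = 0.01541 / 0.02378 = 0.6480
β_Harlan = 0.00662 / 0.02378 = 0.2784
β_P = Σ w_i β_i = 0.11×0.5122 + 0.13×2.2254 + 0.30×1.4865 + 0.06×1.6186 + 0.27×0.6480 + 0.13×0.2784 = 1.0999
E(R_P) = R_f + β_P × MRP = 4.77% + 1.0999 × 7.02% = 12.49%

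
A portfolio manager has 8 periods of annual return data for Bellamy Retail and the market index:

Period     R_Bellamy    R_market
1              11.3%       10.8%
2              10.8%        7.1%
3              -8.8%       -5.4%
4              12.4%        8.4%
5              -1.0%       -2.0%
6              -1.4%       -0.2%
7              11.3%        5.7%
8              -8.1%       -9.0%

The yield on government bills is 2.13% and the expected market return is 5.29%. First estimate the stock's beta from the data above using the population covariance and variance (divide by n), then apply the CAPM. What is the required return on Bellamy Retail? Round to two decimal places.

6.04%

Mean R_i = (11.3 + 10.8 − 8.8 + 12.4 − 1.0 − 1.4 + 11.3 − 8.1) / 8 = 3.3125%
Mean R_m = (10.8 + 7.1 − 5.4 + 8.4 − 2.0 − 0.2 + 5.7 − 9.0) / 8 = 1.9250%
Σ(R_i − R̄_i)(R_m − R̄_m) = 438.9775  ⇒  Cov = 438.9775 / 8 = 54.8722
Σ(R_m − R̄_m)² = 354.6550  ⇒  Var(R_m) = 354.6550 / 8 = 44.3319
β = Cov / Var(R_m) = 54.8722 / 44.3319 = 1.2378
MRP = 5.29% − 2.13% = 3.16%
E(R) = R_f + β × MRP = 2.13% + 1.2378 × 3.16% = 6.04%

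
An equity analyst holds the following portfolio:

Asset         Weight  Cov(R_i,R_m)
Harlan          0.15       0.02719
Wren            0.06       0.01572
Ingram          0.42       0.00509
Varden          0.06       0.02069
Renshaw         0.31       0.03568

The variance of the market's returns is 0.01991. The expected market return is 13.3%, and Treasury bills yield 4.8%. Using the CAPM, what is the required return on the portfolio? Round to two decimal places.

β_Harlan = 0.02719 / 0.01991 = 1.3656
β_Wren = 0.01572 / 0.01991 = 0.7896
β_Ingram = 0.00509 / 0.01991 = 0.2557
β_Varden = 0.02069 / 0.01991 = 1.0392
β_Renshaw = 0.03568 / 0.01991 = 1.7921
β_P = Σ w_i β_i = 0.15×1.3656 + 0.06×0.7896 + 0.42×0.2557 + 0.06×1.0392 + 0.31×1.7921 = 0.9775
MRP = 13.3% − 4.8% = 8.50%
E(R_P) = R_f + β_P × MRP = 4.8% + 0.9775 × 8.5% = 13.11%

13.11%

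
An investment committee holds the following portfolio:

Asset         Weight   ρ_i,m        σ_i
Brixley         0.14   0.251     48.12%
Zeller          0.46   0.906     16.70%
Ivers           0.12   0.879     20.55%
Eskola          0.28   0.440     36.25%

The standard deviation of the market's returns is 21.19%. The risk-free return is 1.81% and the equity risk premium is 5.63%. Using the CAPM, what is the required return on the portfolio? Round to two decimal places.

β_Brixley = 0.251 × 48.12% / 21.19% = 0.5700
β_Zeller = 0.906 × 16.70% / 21.19% = 0.7140
β_Ivers = 0.879 × 20.55% / 21.19% = 0.8525
β_Eskola = 0.440 × 36.25% / 21.19% = 0.7527
β_P = Σ w_i β_i = 0.14×0.5700 + 0.46×0.7140 + 0.12×0.8525 + 0.28×0.7527 = 0.7213
E(R_P) = R_f + β_P × MRP = 1.81% + 0.7213 × 5.63% = 5.87%

5.87%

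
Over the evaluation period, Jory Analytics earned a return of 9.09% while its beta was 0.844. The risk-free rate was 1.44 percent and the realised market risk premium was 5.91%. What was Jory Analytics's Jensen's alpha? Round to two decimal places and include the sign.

+2.66%

CAPM benchmark = R_f + β(R_m − R_f) = 1.44% + 0.844 × 5.91% = 6.42804%
α = actual − benchmark = 9.09% − 6.42804% = +2.66%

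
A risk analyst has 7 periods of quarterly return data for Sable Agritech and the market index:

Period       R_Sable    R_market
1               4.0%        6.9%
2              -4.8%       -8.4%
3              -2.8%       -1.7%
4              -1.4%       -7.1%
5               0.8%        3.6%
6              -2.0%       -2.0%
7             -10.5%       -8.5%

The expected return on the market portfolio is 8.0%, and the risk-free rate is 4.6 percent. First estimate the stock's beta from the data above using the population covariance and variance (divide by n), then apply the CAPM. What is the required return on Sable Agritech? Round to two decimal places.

6.74%

Mean R_i = (4.0 − 4.8 − 2.8 − 1.4 + 0.8 − 2.0 − 10.5) / 7 = -2.3857%
Mean R_m = (6.9 − 8.4 − 1.7 − 7.1 + 3.6 − 2.0 − 8.5) / 7 = -2.4571%
Σ(R_i − R̄_i)(R_m − R̄_m) = 137.7157  ⇒  Cov = 137.7157 / 7 = 19.6737
Σ(R_m − R̄_m)² = 218.4171  ⇒  Var(R_m) = 218.4171 / 7 = 31.2024
β = Cov / Var(R_m) = 19.6737 / 31.2024 = 0.6305
MRP = 8.0% − 4.6% = 3.40%
E(R) = R_f + β × MRP = 4.6% + 0.6305 × 3.4% = 6.74%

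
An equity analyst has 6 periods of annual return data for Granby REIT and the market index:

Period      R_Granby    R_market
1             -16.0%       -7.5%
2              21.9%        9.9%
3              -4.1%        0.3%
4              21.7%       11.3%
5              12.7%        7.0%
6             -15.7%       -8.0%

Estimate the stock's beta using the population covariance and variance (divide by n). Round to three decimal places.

2.047

Mean R_i = (-16.0 + 21.9 − 4.1 + 21.7 + 12.7 − 15.7) / 6 = 3.4167%
Mean R_m = (-7.5 + 9.9 + 0.3 + 11.3 + 7.0 − 8.0) / 6 = 2.1667%
Σ(R_i − R̄_i)(R_m − R̄_m) = 750.8733  ⇒  Cov = 750.8733 / 6 = 125.1456
Σ(R_m − R̄_m)² = 366.8733  ⇒  Var(R_m) = 366.8733 / 6 = 61.1456
β = Cov / Var(R_m) = 125.1456 / 61.1456 = 2.0467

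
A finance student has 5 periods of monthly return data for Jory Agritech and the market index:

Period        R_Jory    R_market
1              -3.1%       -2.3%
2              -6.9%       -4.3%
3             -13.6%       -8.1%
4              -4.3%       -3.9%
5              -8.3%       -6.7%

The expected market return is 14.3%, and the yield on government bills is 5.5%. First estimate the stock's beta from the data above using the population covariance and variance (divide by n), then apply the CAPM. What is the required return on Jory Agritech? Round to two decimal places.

Mean R_i = (-3.1 − 6.9 − 13.6 − 4.3 − 8.3) / 5 = -7.2400%
Mean R_m = (-2.3 − 4.3 − 8.1 − 3.9 − 6.7) / 5 = -5.0600%
Σ(R_i − R̄_i)(R_m − R̄_m) = 36.1680  ⇒  Cov = 36.1680 / 5 = 7.2336
Σ(R_m − R̄_m)² = 21.4720  ⇒  Var(R_m) = 21.4720 / 5 = 4.2944
β = Cov / Var(R_m) = 7.2336 / 4.2944 = 1.6844
MRP = 14.3% − 5.5% = 8.80%
E(R) = R_f + β × MRP = 5.5% + 1.6844 × 8.8% = 20.32%

20.32%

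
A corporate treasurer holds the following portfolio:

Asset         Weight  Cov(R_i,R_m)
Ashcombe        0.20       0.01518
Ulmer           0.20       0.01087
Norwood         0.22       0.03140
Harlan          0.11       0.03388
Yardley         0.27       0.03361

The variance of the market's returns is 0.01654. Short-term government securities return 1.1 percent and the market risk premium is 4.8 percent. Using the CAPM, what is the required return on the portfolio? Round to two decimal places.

β_Ashcombe = 0.01518 / 0.01654 = 0.9178
β_Ulmer = 0.01087 / 0.01654 = 0.6572
β_Norwood = 0.03140 / 0.01654 = 1.8984
β_Harlan = 0.03388 / 0.01654 = 2.0484
β_Yardley = 0.03361 / 0.01654 = 2.0320
β_P = Σ w_i β_i = 0.20×0.9178 + 0.20×0.6572 + 0.22×1.8984 + 0.11×2.0484 + 0.27×2.0320 = 1.5066
E(R_P) = R_f + β_P × MRP = 1.1% + 1.5066 × 4.8% = 8.33%

8.33%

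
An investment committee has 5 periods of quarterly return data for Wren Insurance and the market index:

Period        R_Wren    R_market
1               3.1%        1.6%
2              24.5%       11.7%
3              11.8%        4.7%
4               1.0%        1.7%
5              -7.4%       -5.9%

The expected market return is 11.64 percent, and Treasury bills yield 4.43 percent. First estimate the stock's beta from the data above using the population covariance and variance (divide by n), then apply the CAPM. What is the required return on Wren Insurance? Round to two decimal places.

Mean R_i = (3.1 + 24.5 + 11.8 + 1.0 − 7.4) / 5 = 6.6000%
Mean R_m = (1.6 + 11.7 + 4.7 + 1.7 − 5.9) / 5 = 2.7600%
Σ(R_i − R̄_i)(R_m − R̄_m) = 301.3500  ⇒  Cov = 301.3500 / 5 = 60.2700
Σ(R_m − R̄_m)² = 161.1520  ⇒  Var(R_m) = 161.1520 / 5 = 32.2304
β = Cov / Var(R_m) = 60.2700 / 32.2304 = 1.8700
MRP = 11.64% − 4.43% = 7.21%
E(R) = R_f + β × MRP = 4.43% + 1.8700 × 7.21% = 17.91%

17.91%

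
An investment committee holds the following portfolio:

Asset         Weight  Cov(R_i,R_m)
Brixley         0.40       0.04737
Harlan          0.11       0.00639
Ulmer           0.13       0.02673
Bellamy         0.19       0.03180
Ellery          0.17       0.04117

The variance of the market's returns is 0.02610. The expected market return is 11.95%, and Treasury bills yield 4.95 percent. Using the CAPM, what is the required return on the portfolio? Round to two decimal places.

14.65%

β_Brixley = 0.04737 / 0.02610 = 1.8149
β_Harlan = 0.00639 / 0.02610 = 0.2448
β_Ulmer = 0.02673 / 0.02610 = 1.0241
β_Bellamy = 0.03180 / 0.02610 = 1.2184
β_Ellery = 0.04117 / 0.02610 = 1.5774
β_P = Σ w_i β_i = 0.40×1.8149 + 0.11×0.2448 + 0.13×1.0241 + 0.19×1.2184 + 0.17×1.5774 = 1.3857
MRP = 11.95% − 4.95% = 7.00%
E(R_P) = R_f + β_P × MRP = 4.95% + 1.3857 × 7.00% = 14.65%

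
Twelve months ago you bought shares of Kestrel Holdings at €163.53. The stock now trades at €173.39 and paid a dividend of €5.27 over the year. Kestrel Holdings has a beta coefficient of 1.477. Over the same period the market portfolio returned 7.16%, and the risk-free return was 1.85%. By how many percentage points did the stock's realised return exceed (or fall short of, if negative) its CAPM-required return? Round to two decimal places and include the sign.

-0.44%

Realised HPR = (P1 + D1 − P0) / P0 = (173.39 + 5.27 − 163.53) / 163.53 = 15.13 / 163.53 = 9.2521%
MRP = 7.16% − 1.85% = 5.31%
CAPM required = R_f + β·MRP = 1.85% + 1.477 × 5.31% = 9.69287%
α = realised − required = 9.2521% − 9.69287% = -0.44%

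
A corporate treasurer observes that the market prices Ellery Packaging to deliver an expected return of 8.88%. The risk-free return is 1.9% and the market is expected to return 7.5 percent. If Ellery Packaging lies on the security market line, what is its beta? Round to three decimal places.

MRP = 7.5% − 1.9% = 5.60%
β = (E(R) − R_f) / MRP = (8.88% − 1.9%) / 5.6% = 6.98% / 5.6% = 1.246

1.246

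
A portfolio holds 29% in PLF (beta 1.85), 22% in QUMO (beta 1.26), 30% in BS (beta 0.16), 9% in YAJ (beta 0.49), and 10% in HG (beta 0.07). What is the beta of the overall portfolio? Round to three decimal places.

0.913

β_P = Σ w_i β_i = 0.29×1.85 + 0.22×1.26 + 0.30×0.16 + 0.09×0.49 + 0.10×0.07 = 0.9128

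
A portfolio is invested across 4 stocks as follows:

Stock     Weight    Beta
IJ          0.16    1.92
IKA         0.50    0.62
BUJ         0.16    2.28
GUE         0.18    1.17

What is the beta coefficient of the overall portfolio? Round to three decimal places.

β_P = Σ w_i β_i = 0.16×1.92 + 0.50×0.62 + 0.16×2.28 + 0.18×1.17 = 1.1926

1.193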